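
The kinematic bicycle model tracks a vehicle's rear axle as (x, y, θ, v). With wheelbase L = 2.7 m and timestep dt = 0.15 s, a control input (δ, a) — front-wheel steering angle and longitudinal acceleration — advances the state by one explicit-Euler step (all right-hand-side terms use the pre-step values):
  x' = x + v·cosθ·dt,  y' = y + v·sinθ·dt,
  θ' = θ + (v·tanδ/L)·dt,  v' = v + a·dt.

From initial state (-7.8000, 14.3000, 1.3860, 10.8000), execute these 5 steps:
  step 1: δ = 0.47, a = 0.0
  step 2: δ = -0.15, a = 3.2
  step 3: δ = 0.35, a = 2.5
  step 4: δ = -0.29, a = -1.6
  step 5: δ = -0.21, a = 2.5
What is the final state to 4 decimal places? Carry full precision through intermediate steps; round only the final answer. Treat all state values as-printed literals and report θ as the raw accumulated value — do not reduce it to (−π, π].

after step 1 (δ=0.47, a=0.0): (-7.502331, 15.892417, 1.690780, 10.800000)
after step 2 (δ=-0.15, a=3.2): (-7.696238, 17.500771, 1.600098, 11.280000)
after step 3 (δ=0.35, a=2.5): (-7.745810, 19.192044, 1.828850, 11.655000)
after step 4 (δ=-0.29, a=-1.6): (-8.191961, 20.882407, 1.635627, 11.415000)
after step 5 (δ=-0.21, a=2.5): (-8.302890, 22.591060, 1.500459, 11.790000)

(-8.3029, 22.5911, 1.5005, 11.7900)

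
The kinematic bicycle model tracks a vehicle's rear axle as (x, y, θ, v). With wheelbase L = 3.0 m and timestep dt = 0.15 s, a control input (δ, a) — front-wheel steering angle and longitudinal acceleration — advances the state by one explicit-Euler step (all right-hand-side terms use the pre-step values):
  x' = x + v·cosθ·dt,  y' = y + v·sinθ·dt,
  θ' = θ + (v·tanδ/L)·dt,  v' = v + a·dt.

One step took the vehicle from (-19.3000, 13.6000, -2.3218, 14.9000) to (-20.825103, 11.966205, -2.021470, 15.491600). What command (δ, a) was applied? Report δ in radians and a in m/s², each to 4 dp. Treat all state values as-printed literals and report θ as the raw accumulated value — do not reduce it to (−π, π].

a = (v'−v)/dt = (0.591600)/0.15 = 3.9440
Δθ = θ'−θ = 0.300330;  (v·dt/L) = 14.9000·0.15/3.0 = 0.745000
tan δ = Δθ·L/(v·dt) = 0.403128  →  δ = 0.3832

δ = 0.3832, a = 3.9440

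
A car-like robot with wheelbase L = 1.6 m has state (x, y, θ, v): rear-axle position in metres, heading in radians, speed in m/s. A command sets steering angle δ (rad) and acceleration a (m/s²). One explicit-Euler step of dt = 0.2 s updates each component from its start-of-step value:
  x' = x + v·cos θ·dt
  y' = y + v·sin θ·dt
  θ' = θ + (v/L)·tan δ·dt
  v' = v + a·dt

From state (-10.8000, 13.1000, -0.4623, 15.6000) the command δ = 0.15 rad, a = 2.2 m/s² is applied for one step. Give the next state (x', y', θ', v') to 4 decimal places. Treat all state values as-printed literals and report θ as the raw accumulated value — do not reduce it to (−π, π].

(-8.0075, 11.7085, -0.1676, 16.0400)

x' = -10.8000 + 15.6000·cos(-0.4623)·0.2 = -8.0075
y' = 13.1000 + 15.6000·sin(-0.4623)·0.2 = 11.7085
θ' = -0.4623 + (15.6000/1.6)·tan(0.15)·0.2 = -0.1676
v' = 15.6000 + 2.2000·0.2 = 16.0400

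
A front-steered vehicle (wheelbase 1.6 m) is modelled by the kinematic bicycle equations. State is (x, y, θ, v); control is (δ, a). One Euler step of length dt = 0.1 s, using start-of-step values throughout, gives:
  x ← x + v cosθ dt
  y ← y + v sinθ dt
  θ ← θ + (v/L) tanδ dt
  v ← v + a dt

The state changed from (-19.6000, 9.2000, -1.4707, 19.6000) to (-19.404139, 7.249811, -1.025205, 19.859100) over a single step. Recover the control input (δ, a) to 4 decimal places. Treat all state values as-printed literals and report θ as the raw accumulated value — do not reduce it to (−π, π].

δ = 0.3488, a = 2.5910

a = (v'−v)/dt = (0.259100)/0.1 = 2.5910
Δθ = θ'−θ = 0.445495;  (v·dt/L) = 19.6000·0.1/1.6 = 1.225000
tan δ = Δθ·L/(v·dt) = 0.363669  →  δ = 0.3488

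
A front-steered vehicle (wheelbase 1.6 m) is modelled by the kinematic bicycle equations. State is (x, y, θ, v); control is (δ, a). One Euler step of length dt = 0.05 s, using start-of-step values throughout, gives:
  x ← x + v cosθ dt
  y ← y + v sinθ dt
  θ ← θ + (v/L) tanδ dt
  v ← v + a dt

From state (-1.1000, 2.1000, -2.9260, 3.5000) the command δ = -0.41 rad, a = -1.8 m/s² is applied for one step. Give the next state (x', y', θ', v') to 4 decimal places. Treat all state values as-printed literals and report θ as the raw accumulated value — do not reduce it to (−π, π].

x' = -1.1000 + 3.5000·cos(-2.9260)·0.05 = -1.2709
y' = 2.1000 + 3.5000·sin(-2.9260)·0.05 = 2.0626
θ' = -2.9260 + (3.5000/1.6)·tan(-0.41)·0.05 = -2.9735
v' = 3.5000 − 1.8000·0.05 = 3.4100

(-1.2709, 2.0626, -2.9735, 3.4100)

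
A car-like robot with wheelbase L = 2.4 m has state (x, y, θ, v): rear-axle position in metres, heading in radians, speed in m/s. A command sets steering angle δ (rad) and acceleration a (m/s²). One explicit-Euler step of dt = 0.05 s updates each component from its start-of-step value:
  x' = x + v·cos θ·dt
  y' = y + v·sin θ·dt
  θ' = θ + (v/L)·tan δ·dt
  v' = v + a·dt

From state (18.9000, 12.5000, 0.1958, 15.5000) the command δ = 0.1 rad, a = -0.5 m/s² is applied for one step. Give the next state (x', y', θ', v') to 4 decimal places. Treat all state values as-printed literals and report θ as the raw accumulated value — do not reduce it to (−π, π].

(19.6602, 12.6508, 0.2282, 15.4750)

x' = 18.9000 + 15.5000·cos(0.1958)·0.05 = 19.6602
y' = 12.5000 + 15.5000·sin(0.1958)·0.05 = 12.6508
θ' = 0.1958 + (15.5000/2.4)·tan(0.1)·0.05 = 0.2282
v' = 15.5000 − 0.5000·0.05 = 15.4750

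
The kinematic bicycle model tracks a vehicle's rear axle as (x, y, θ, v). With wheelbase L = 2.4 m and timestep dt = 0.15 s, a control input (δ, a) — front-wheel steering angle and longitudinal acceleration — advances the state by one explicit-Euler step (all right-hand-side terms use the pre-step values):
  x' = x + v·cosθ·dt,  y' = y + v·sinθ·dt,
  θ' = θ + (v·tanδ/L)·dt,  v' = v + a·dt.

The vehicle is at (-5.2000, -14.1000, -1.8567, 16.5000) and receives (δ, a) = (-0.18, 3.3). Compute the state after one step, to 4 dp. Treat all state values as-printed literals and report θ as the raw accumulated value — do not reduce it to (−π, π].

x' = -5.2000 + 16.5000·cos(-1.8567)·0.15 = -5.8980
y' = -14.1000 + 16.5000·sin(-1.8567)·0.15 = -16.4745
θ' = -1.8567 + (16.5000/2.4)·tan(-0.18)·0.15 = -2.0444
v' = 16.5000 + 3.3000·0.15 = 16.9950

(-5.8980, -16.4745, -2.0444, 16.9950)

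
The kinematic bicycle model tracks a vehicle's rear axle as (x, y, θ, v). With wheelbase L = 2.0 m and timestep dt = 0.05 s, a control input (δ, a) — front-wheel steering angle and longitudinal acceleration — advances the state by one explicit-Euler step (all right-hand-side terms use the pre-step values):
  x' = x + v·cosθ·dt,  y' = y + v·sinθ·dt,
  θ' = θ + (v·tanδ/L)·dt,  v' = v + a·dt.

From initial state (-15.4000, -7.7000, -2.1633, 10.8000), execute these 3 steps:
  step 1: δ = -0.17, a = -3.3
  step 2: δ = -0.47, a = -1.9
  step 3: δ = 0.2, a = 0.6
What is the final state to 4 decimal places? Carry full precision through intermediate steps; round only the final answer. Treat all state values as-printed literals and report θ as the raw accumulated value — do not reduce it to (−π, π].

(-16.3870, -8.9517, -2.2913, 10.5700)

after step 1 (δ=-0.17, a=-3.3): (-15.701557, -8.147954, -2.209647, 10.635000)
after step 2 (δ=-0.47, a=-1.9): (-16.018626, -8.574833, -2.344703, 10.540000)
after step 3 (δ=0.2, a=0.6): (-16.386964, -8.951736, -2.291289, 10.570000)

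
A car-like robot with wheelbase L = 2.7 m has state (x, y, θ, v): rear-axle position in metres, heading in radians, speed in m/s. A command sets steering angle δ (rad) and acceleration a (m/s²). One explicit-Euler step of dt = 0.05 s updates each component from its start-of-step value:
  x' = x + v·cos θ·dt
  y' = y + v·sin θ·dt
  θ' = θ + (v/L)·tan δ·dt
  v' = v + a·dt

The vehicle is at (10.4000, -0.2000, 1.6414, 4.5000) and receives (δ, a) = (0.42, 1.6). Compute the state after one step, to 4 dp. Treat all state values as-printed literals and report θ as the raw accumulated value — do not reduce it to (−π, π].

(10.3841, 0.0244, 1.6786, 4.5800)

x' = 10.4000 + 4.5000·cos(1.6414)·0.05 = 10.3841
y' = -0.2000 + 4.5000·sin(1.6414)·0.05 = 0.0244
θ' = 1.6414 + (4.5000/2.7)·tan(0.42)·0.05 = 1.6786
v' = 4.5000 + 1.6000·0.05 = 4.5800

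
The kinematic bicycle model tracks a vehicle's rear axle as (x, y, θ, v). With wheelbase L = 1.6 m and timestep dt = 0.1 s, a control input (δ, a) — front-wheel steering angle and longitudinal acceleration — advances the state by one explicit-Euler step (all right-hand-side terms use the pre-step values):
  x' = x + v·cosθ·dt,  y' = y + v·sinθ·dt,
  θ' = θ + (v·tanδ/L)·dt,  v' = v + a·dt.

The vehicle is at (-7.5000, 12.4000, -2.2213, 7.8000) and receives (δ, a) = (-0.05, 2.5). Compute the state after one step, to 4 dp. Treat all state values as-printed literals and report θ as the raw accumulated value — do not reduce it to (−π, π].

(-7.9724, 11.7793, -2.2457, 8.0500)

x' = -7.5000 + 7.8000·cos(-2.2213)·0.1 = -7.9724
y' = 12.4000 + 7.8000·sin(-2.2213)·0.1 = 11.7793
θ' = -2.2213 + (7.8000/1.6)·tan(-0.05)·0.1 = -2.2457
v' = 7.8000 + 2.5000·0.1 = 8.0500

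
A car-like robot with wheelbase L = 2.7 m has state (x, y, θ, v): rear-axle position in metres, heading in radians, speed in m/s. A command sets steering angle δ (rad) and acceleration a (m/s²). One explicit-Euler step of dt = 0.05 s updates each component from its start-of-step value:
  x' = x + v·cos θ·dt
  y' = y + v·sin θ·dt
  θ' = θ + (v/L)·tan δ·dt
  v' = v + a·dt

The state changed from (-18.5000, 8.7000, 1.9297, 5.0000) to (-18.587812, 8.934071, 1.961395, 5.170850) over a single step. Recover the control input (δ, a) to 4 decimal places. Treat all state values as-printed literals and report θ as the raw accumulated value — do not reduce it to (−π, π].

δ = 0.3298, a = 3.4170

a = (v'−v)/dt = (0.170850)/0.05 = 3.4170
Δθ = θ'−θ = 0.031695;  (v·dt/L) = 5.0000·0.05/2.7 = 0.092593
tan δ = Δθ·L/(v·dt) = 0.342306  →  δ = 0.3298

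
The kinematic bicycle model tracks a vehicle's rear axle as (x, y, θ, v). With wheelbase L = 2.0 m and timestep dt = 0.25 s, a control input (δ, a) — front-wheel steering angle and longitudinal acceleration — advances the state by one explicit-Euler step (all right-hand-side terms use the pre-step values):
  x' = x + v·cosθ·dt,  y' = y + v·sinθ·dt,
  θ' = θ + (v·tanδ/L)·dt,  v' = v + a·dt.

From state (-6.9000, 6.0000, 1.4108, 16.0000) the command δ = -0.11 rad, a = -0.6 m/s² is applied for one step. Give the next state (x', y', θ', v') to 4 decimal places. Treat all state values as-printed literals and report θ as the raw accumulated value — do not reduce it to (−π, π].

(-6.2627, 9.9489, 1.1899, 15.8500)

x' = -6.9000 + 16.0000·cos(1.4108)·0.25 = -6.2627
y' = 6.0000 + 16.0000·sin(1.4108)·0.25 = 9.9489
θ' = 1.4108 + (16.0000/2.0)·tan(-0.11)·0.25 = 1.1899
v' = 16.0000 − 0.6000·0.25 = 15.8500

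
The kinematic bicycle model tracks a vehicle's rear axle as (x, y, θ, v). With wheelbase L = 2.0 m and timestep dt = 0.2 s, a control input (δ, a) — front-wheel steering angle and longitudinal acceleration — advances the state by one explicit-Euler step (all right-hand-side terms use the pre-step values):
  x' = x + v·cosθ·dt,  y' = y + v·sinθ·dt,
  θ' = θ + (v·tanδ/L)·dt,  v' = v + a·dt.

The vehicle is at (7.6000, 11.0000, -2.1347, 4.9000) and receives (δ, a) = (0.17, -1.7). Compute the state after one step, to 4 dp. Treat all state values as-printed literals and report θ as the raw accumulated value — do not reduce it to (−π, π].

(7.0762, 10.1717, -2.0506, 4.5600)

x' = 7.6000 + 4.9000·cos(-2.1347)·0.2 = 7.0762
y' = 11.0000 + 4.9000·sin(-2.1347)·0.2 = 10.1717
θ' = -2.1347 + (4.9000/2.0)·tan(0.17)·0.2 = -2.0506
v' = 4.9000 − 1.7000·0.2 = 4.5600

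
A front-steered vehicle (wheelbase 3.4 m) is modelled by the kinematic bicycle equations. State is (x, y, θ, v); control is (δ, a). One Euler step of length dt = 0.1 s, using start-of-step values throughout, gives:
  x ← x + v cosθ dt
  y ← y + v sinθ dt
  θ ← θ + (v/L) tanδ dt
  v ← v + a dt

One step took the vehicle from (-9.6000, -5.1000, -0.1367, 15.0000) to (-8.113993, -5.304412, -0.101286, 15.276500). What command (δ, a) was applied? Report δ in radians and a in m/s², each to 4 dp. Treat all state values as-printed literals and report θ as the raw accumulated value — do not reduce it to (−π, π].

δ = 0.0801, a = 2.7650

a = (v'−v)/dt = (0.276500)/0.1 = 2.7650
Δθ = θ'−θ = 0.035414;  (v·dt/L) = 15.0000·0.1/3.4 = 0.441176
tan δ = Δθ·L/(v·dt) = 0.080272  →  δ = 0.0801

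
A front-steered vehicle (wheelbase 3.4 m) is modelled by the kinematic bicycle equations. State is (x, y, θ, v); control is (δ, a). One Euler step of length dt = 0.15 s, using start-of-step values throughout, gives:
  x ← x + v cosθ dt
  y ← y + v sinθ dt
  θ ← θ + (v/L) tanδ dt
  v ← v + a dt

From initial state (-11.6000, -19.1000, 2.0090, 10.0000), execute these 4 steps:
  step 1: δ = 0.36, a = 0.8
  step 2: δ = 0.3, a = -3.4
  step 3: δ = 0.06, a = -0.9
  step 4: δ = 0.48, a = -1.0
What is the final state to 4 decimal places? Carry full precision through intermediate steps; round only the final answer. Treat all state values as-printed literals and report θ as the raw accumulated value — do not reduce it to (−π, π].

(-15.0606, -14.4079, 2.5563, 9.3250)

after step 1 (δ=0.36, a=0.8): (-12.236470, -17.741727, 2.175060, 10.120000)
after step 2 (δ=0.3, a=-3.4): (-13.098932, -16.492533, 2.313170, 9.610000)
after step 3 (δ=0.06, a=-0.9): (-14.073441, -15.430341, 2.338638, 9.475000)
after step 4 (δ=0.48, a=-1.0): (-15.060619, -14.407878, 2.556261, 9.325000)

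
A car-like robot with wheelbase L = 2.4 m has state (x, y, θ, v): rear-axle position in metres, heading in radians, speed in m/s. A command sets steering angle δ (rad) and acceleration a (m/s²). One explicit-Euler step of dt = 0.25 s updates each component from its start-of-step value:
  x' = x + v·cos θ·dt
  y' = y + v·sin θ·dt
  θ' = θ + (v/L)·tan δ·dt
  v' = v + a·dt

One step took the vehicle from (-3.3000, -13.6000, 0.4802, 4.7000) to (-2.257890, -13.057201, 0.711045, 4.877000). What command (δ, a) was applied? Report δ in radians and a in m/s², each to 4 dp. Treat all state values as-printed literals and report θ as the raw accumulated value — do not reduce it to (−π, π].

a = (v'−v)/dt = (0.177000)/0.25 = 0.7080
Δθ = θ'−θ = 0.230845;  (v·dt/L) = 4.7000·0.25/2.4 = 0.489583
tan δ = Δθ·L/(v·dt) = 0.471513  →  δ = 0.4406

δ = 0.4406, a = 0.7080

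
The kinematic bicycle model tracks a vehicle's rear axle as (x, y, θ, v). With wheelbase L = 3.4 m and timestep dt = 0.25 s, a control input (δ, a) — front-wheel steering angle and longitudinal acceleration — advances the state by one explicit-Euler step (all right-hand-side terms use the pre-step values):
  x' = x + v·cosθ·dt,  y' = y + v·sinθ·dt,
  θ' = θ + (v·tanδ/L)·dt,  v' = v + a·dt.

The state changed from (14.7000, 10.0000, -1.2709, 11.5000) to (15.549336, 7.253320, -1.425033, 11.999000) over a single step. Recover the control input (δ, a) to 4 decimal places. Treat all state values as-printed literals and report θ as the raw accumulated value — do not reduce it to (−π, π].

a = (v'−v)/dt = (0.499000)/0.25 = 1.9960
Δθ = θ'−θ = -0.154133;  (v·dt/L) = 11.5000·0.25/3.4 = 0.845588
tan δ = Δθ·L/(v·dt) = -0.182279  →  δ = -0.1803

δ = -0.1803, a = 1.9960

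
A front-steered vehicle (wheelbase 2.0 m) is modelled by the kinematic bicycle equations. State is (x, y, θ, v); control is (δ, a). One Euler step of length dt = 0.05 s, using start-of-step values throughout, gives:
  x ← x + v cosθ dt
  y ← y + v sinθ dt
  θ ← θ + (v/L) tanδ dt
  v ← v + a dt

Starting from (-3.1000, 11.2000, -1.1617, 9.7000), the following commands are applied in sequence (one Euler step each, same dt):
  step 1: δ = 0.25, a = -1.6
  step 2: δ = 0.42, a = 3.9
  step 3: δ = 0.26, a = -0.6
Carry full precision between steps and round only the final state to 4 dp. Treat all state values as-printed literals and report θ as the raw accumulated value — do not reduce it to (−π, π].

(-2.4205, 9.9155, -0.9271, 9.7850)

after step 1 (δ=0.25, a=-1.6): (-2.907077, 10.755022, -1.099780, 9.620000)
after step 2 (δ=0.42, a=3.9): (-2.688802, 10.326399, -0.992379, 9.815000)
after step 3 (δ=0.26, a=-0.6): (-2.420510, 9.915480, -0.927104, 9.785000)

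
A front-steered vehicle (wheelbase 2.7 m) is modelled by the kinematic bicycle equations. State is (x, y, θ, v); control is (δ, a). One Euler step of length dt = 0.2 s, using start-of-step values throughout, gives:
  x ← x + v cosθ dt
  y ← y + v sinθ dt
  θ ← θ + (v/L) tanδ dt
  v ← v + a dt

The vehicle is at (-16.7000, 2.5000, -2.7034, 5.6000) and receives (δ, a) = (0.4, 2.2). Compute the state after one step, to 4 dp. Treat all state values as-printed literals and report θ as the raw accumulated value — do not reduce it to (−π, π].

x' = -16.7000 + 5.6000·cos(-2.7034)·0.2 = -17.7142
y' = 2.5000 + 5.6000·sin(-2.7034)·0.2 = 2.0248
θ' = -2.7034 + (5.6000/2.7)·tan(0.4)·0.2 = -2.5280
v' = 5.6000 + 2.2000·0.2 = 6.0400

(-17.7142, 2.0248, -2.5280, 6.0400)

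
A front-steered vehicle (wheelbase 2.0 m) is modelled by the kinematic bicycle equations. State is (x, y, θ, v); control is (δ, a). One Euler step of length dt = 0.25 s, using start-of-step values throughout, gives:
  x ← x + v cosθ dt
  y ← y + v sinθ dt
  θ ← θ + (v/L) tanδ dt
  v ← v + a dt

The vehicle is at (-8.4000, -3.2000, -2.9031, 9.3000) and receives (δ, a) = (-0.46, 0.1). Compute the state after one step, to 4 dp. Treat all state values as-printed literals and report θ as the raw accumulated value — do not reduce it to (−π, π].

(-10.6592, -3.7493, -3.4791, 9.3250)

x' = -8.4000 + 9.3000·cos(-2.9031)·0.25 = -10.6592
y' = -3.2000 + 9.3000·sin(-2.9031)·0.25 = -3.7493
θ' = -2.9031 + (9.3000/2.0)·tan(-0.46)·0.25 = -3.4791
v' = 9.3000 + 0.1000·0.25 = 9.3250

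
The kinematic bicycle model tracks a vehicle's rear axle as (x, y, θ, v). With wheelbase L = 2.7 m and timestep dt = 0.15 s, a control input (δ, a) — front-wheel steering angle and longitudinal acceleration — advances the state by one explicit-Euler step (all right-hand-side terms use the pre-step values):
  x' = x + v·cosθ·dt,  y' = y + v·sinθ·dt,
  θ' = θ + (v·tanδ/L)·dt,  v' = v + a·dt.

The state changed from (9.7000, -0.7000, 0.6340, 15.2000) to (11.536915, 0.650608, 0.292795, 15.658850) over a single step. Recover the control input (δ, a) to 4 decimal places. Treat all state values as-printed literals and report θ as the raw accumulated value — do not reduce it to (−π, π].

a = (v'−v)/dt = (0.458850)/0.15 = 3.0590
Δθ = θ'−θ = -0.341205;  (v·dt/L) = 15.2000·0.15/2.7 = 0.844444
tan δ = Δθ·L/(v·dt) = -0.404059  →  δ = -0.3840

δ = -0.3840, a = 3.0590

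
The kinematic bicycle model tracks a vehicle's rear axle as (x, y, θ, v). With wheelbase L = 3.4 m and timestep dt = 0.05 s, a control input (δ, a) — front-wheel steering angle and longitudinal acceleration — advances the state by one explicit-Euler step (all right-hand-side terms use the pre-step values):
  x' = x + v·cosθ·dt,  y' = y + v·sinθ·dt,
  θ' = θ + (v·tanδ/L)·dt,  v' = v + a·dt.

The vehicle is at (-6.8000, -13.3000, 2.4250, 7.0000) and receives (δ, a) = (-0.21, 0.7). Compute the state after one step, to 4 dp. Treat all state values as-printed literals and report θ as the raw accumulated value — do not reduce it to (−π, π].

(-7.0639, -13.0701, 2.4031, 7.0350)

x' = -6.8000 + 7.0000·cos(2.4250)·0.05 = -7.0639
y' = -13.3000 + 7.0000·sin(2.4250)·0.05 = -13.0701
θ' = 2.4250 + (7.0000/3.4)·tan(-0.21)·0.05 = 2.4031
v' = 7.0000 + 0.7000·0.05 = 7.0350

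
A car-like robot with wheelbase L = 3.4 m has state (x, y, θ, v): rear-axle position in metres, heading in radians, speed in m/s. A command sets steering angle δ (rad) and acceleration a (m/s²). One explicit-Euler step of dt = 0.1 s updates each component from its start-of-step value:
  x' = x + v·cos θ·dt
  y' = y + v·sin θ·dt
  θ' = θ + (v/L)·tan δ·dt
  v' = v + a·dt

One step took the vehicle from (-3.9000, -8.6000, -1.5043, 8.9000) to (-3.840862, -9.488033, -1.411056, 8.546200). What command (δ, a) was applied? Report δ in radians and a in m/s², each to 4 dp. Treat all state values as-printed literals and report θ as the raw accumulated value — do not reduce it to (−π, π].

δ = 0.3422, a = -3.5380

a = (v'−v)/dt = (-0.353800)/0.1 = -3.5380
Δθ = θ'−θ = 0.093244;  (v·dt/L) = 8.9000·0.1/3.4 = 0.261765
tan δ = Δθ·L/(v·dt) = 0.356213  →  δ = 0.3422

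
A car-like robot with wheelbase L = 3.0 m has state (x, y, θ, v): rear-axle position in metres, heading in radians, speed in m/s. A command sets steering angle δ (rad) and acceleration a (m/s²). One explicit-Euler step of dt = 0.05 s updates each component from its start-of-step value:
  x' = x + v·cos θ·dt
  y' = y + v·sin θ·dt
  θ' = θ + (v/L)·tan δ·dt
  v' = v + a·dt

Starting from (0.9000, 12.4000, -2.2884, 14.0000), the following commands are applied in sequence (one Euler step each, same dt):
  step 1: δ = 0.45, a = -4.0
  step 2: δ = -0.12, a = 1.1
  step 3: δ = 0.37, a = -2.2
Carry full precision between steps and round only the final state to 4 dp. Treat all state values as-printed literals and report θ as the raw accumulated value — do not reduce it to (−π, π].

after step 1 (δ=0.45, a=-4.0): (0.439693, 11.872631, -2.175687, 13.800000)
after step 2 (δ=-0.12, a=1.1): (0.047309, 11.305062, -2.203420, 13.855000)
after step 3 (δ=0.37, a=-2.2): (-0.362288, 10.746374, -2.113856, 13.745000)

(-0.3623, 10.7464, -2.1139, 13.7450)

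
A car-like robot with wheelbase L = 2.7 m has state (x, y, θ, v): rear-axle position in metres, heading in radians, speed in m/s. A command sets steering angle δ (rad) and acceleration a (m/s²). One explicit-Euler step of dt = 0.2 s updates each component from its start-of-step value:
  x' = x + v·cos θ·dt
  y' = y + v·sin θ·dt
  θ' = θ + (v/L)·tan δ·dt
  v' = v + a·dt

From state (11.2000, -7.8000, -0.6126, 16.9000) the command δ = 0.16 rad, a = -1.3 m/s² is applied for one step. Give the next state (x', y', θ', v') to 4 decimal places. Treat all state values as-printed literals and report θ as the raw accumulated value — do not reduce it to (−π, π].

(13.9654, -9.7435, -0.4106, 16.6400)

x' = 11.2000 + 16.9000·cos(-0.6126)·0.2 = 13.9654
y' = -7.8000 + 16.9000·sin(-0.6126)·0.2 = -9.7435
θ' = -0.6126 + (16.9000/2.7)·tan(0.16)·0.2 = -0.4106
v' = 16.9000 − 1.3000·0.2 = 16.6400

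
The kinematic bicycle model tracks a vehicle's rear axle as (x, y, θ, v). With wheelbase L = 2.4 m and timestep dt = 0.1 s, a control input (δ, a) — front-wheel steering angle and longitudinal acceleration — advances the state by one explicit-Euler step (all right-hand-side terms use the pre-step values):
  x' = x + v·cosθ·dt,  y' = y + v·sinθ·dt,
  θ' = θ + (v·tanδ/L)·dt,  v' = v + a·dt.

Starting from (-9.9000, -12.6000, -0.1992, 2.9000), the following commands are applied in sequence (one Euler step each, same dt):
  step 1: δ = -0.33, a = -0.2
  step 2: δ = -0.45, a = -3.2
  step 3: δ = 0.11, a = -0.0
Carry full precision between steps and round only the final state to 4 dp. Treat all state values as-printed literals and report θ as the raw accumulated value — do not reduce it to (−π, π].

(-9.0914, -12.8013, -0.2868, 2.5600)

after step 1 (δ=-0.33, a=-0.2): (-9.615735, -12.657387, -0.240588, 2.880000)
after step 2 (δ=-0.45, a=-3.2): (-9.336030, -12.726010, -0.298555, 2.560000)
after step 3 (δ=0.11, a=-0.0): (-9.091354, -12.801309, -0.286774, 2.560000)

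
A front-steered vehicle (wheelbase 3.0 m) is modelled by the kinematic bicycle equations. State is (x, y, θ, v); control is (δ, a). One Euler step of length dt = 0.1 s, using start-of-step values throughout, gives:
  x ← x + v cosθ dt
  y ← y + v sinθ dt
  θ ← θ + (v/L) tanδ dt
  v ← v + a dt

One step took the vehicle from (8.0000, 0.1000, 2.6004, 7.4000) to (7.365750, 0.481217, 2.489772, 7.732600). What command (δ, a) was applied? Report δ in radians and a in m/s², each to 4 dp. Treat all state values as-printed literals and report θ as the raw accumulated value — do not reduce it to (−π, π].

δ = -0.4216, a = 3.3260

a = (v'−v)/dt = (0.332600)/0.1 = 3.3260
Δθ = θ'−θ = -0.110628;  (v·dt/L) = 7.4000·0.1/3.0 = 0.246667
tan δ = Δθ·L/(v·dt) = -0.448492  →  δ = -0.4216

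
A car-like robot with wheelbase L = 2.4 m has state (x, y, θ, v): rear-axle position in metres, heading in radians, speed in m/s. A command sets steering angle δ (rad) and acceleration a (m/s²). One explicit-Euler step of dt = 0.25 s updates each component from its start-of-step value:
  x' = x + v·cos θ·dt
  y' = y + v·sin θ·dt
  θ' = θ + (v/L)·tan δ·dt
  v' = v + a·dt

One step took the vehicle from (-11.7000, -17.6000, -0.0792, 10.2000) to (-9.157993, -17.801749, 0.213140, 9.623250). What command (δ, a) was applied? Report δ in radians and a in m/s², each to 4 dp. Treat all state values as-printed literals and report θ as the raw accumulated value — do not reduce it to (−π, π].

δ = 0.2685, a = -2.3070

a = (v'−v)/dt = (-0.576750)/0.25 = -2.3070
Δθ = θ'−θ = 0.292340;  (v·dt/L) = 10.2000·0.25/2.4 = 1.062500
tan δ = Δθ·L/(v·dt) = 0.275144  →  δ = 0.2685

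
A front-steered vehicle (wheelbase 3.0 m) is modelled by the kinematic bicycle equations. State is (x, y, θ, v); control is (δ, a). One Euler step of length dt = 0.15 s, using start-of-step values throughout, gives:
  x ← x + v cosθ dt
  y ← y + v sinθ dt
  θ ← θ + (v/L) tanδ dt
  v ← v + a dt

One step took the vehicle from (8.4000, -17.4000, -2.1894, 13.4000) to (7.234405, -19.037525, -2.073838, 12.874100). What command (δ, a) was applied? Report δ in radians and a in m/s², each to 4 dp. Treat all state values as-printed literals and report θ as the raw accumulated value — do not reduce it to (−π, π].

a = (v'−v)/dt = (-0.525900)/0.15 = -3.5060
Δθ = θ'−θ = 0.115562;  (v·dt/L) = 13.4000·0.15/3.0 = 0.670000
tan δ = Δθ·L/(v·dt) = 0.172481  →  δ = 0.1708

δ = 0.1708, a = -3.5060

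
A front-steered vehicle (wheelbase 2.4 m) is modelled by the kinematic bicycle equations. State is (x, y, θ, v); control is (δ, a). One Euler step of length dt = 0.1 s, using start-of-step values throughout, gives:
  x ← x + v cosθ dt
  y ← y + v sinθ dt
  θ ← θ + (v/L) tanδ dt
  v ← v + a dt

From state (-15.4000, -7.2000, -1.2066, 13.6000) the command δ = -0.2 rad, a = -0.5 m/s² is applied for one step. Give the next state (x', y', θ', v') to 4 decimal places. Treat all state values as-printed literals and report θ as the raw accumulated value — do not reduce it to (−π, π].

(-14.9156, -8.4708, -1.3215, 13.5500)

x' = -15.4000 + 13.6000·cos(-1.2066)·0.1 = -14.9156
y' = -7.2000 + 13.6000·sin(-1.2066)·0.1 = -8.4708
θ' = -1.2066 + (13.6000/2.4)·tan(-0.2)·0.1 = -1.3215
v' = 13.6000 − 0.5000·0.1 = 13.5500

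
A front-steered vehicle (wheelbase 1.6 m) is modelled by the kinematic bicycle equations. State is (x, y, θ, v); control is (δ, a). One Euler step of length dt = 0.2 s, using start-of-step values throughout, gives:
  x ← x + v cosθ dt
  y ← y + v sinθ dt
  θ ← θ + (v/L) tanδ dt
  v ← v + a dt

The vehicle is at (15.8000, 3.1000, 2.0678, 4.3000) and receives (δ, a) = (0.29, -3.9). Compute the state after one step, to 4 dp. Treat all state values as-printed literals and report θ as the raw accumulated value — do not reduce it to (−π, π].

x' = 15.8000 + 4.3000·cos(2.0678)·0.2 = 15.3900
y' = 3.1000 + 4.3000·sin(2.0678)·0.2 = 3.8560
θ' = 2.0678 + (4.3000/1.6)·tan(0.29)·0.2 = 2.2282
v' = 4.3000 − 3.9000·0.2 = 3.5200

(15.3900, 3.8560, 2.2282, 3.5200)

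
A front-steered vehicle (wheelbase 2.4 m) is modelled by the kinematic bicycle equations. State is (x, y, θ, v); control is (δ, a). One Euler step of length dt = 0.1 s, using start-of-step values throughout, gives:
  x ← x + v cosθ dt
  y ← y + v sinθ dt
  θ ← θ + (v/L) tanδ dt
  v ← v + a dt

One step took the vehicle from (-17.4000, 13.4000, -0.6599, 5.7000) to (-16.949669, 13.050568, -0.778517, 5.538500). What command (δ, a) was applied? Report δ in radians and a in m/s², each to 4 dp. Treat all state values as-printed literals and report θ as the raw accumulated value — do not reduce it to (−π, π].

a = (v'−v)/dt = (-0.161500)/0.1 = -1.6150
Δθ = θ'−θ = -0.118617;  (v·dt/L) = 5.7000·0.1/2.4 = 0.237500
tan δ = Δθ·L/(v·dt) = -0.499440  →  δ = -0.4632

δ = -0.4632, a = -1.6150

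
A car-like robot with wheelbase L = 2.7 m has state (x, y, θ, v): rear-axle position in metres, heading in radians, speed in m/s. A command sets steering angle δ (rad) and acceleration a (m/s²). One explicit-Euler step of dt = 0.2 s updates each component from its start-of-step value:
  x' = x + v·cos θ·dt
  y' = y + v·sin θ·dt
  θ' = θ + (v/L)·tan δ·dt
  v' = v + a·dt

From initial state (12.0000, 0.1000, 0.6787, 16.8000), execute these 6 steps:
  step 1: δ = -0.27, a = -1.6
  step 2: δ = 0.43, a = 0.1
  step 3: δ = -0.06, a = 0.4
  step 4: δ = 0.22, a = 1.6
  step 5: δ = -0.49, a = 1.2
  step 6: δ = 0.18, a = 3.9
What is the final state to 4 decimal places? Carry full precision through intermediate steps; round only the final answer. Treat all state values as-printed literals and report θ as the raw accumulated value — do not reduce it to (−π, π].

(26.7222, 12.7166, 0.6587, 17.9200)

after step 1 (δ=-0.27, a=-1.6): (14.615389, 2.209346, 0.334290, 16.480000)
after step 2 (δ=0.43, a=0.1): (17.728934, 3.290759, 0.894147, 16.500000)
after step 3 (δ=-0.06, a=0.4): (19.795341, 5.863688, 0.820726, 16.580000)
after step 4 (δ=0.22, a=1.6): (22.055826, 8.289808, 1.095364, 16.900000)
after step 5 (δ=-0.49, a=1.2): (23.602931, 11.294949, 0.427641, 17.140000)
after step 6 (δ=0.18, a=3.9): (26.722228, 12.716626, 0.658675, 17.920000)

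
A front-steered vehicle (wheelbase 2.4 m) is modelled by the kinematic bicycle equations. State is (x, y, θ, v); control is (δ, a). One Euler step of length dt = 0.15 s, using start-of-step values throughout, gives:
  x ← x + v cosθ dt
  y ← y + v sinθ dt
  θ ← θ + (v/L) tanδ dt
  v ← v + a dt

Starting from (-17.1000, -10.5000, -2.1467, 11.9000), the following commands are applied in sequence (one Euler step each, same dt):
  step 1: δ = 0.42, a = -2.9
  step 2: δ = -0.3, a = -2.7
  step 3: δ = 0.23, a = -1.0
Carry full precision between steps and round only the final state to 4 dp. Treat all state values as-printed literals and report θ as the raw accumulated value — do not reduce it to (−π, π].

(-19.2317, -15.1485, -1.8744, 10.9100)

after step 1 (δ=0.42, a=-2.9): (-18.072098, -11.997080, -1.814562, 11.465000)
after step 2 (δ=-0.3, a=-2.7): (-18.487174, -13.665988, -2.036220, 11.060000)
after step 3 (δ=0.23, a=-1.0): (-19.231737, -15.148522, -1.874369, 10.910000)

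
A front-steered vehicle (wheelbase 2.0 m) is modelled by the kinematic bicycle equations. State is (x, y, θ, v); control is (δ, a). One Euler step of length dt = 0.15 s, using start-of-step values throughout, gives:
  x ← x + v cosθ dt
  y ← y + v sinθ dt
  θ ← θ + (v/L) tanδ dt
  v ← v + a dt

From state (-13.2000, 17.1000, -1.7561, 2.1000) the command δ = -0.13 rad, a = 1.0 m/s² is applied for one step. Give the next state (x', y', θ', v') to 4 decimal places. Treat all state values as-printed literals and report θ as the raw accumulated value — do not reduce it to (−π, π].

x' = -13.2000 + 2.1000·cos(-1.7561)·0.15 = -13.2580
y' = 17.1000 + 2.1000·sin(-1.7561)·0.15 = 16.7904
θ' = -1.7561 + (2.1000/2.0)·tan(-0.13)·0.15 = -1.7767
v' = 2.1000 + 1.0000·0.15 = 2.2500

(-13.2580, 16.7904, -1.7767, 2.2500)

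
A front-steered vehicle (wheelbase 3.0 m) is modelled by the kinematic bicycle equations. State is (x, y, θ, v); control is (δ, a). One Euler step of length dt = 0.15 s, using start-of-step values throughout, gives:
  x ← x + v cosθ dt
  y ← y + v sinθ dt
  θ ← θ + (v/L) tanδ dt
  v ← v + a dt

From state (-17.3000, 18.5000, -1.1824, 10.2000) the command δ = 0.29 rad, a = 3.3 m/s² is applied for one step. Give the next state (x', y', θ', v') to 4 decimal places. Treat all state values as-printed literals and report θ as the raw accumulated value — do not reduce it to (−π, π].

(-16.7206, 17.0840, -1.0302, 10.6950)

x' = -17.3000 + 10.2000·cos(-1.1824)·0.15 = -16.7206
y' = 18.5000 + 10.2000·sin(-1.1824)·0.15 = 17.0840
θ' = -1.1824 + (10.2000/3.0)·tan(0.29)·0.15 = -1.0302
v' = 10.2000 + 3.3000·0.15 = 10.6950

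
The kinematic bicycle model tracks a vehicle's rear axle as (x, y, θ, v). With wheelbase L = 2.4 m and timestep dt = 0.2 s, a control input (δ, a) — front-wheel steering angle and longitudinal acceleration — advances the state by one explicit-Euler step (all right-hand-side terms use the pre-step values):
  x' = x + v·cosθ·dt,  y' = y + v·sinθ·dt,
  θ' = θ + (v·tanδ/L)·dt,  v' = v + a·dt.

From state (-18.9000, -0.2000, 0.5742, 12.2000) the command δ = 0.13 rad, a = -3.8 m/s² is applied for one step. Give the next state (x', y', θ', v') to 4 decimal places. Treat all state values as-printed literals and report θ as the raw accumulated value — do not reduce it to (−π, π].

x' = -18.9000 + 12.2000·cos(0.5742)·0.2 = -16.8513
y' = -0.2000 + 12.2000·sin(0.5742)·0.2 = 1.1253
θ' = 0.5742 + (12.2000/2.4)·tan(0.13)·0.2 = 0.7071
v' = 12.2000 − 3.8000·0.2 = 11.4400

(-16.8513, 1.1253, 0.7071, 11.4400)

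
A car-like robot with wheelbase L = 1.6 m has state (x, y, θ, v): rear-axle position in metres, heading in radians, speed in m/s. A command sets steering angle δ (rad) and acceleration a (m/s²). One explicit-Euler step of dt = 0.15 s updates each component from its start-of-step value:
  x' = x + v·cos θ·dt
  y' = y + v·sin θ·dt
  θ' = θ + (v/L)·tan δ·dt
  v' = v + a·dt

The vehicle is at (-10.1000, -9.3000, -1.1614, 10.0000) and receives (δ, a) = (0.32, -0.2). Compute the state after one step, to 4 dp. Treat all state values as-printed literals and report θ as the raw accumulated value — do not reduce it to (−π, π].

x' = -10.1000 + 10.0000·cos(-1.1614)·0.15 = -9.5029
y' = -9.3000 + 10.0000·sin(-1.1614)·0.15 = -10.6760
θ' = -1.1614 + (10.0000/1.6)·tan(0.32)·0.15 = -0.8507
v' = 10.0000 − 0.2000·0.15 = 9.9700

(-9.5029, -10.6760, -0.8507, 9.9700)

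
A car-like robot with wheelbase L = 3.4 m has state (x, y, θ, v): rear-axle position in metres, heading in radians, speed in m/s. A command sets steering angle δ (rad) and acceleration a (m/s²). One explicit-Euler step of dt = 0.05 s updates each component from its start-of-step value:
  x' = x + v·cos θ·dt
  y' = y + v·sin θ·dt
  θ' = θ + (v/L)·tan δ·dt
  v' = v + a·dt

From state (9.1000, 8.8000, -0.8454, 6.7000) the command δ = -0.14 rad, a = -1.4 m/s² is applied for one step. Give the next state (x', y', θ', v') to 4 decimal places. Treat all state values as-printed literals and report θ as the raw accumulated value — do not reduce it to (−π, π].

(9.3222, 8.5493, -0.8593, 6.6300)

x' = 9.1000 + 6.7000·cos(-0.8454)·0.05 = 9.3222
y' = 8.8000 + 6.7000·sin(-0.8454)·0.05 = 8.5493
θ' = -0.8454 + (6.7000/3.4)·tan(-0.14)·0.05 = -0.8593
v' = 6.7000 − 1.4000·0.05 = 6.6300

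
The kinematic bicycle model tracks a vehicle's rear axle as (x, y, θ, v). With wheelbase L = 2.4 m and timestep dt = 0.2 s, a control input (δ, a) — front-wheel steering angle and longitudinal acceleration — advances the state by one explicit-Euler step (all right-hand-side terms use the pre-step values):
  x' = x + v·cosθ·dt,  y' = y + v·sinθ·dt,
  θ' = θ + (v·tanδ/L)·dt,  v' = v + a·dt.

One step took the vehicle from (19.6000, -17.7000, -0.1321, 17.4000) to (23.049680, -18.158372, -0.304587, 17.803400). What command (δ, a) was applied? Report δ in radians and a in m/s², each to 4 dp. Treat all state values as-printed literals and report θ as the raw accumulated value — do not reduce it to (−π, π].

δ = -0.1184, a = 2.0170

a = (v'−v)/dt = (0.403400)/0.2 = 2.0170
Δθ = θ'−θ = -0.172487;  (v·dt/L) = 17.4000·0.2/2.4 = 1.450000
tan δ = Δθ·L/(v·dt) = -0.118957  →  δ = -0.1184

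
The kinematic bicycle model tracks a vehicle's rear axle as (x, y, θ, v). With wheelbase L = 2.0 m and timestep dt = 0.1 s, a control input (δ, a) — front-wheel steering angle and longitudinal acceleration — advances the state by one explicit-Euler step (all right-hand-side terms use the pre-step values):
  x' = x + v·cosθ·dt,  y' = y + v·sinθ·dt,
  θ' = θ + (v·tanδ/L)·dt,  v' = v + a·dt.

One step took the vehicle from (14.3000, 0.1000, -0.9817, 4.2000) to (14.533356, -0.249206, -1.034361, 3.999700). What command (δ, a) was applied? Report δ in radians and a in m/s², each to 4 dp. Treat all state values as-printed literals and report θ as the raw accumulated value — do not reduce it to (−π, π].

a = (v'−v)/dt = (-0.200300)/0.1 = -2.0030
Δθ = θ'−θ = -0.052661;  (v·dt/L) = 4.2000·0.1/2.0 = 0.210000
tan δ = Δθ·L/(v·dt) = -0.250767  →  δ = -0.2457

δ = -0.2457, a = -2.0030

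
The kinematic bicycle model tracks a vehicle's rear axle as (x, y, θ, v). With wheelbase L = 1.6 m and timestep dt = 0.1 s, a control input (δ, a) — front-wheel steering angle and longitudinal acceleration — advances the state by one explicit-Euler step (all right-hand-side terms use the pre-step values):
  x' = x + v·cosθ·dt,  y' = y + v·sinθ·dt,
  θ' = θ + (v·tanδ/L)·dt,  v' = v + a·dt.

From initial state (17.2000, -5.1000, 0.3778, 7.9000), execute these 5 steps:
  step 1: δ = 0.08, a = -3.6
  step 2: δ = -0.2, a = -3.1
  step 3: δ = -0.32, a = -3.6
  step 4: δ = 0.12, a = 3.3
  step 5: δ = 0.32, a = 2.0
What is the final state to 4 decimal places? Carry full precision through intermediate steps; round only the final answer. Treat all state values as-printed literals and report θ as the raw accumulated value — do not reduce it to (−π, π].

after step 1 (δ=0.08, a=-3.6): (17.934288, -4.808588, 0.417384, 7.540000)
after step 2 (δ=-0.2, a=-3.1): (18.623559, -4.502938, 0.321857, 7.230000)
after step 3 (δ=-0.32, a=-3.6): (19.309432, -4.274232, 0.172111, 6.870000)
after step 4 (δ=0.12, a=3.3): (19.986282, -4.156575, 0.223885, 7.200000)
after step 5 (δ=0.32, a=2.0): (20.688313, -3.996721, 0.373010, 7.400000)

(20.6883, -3.9967, 0.3730, 7.4000)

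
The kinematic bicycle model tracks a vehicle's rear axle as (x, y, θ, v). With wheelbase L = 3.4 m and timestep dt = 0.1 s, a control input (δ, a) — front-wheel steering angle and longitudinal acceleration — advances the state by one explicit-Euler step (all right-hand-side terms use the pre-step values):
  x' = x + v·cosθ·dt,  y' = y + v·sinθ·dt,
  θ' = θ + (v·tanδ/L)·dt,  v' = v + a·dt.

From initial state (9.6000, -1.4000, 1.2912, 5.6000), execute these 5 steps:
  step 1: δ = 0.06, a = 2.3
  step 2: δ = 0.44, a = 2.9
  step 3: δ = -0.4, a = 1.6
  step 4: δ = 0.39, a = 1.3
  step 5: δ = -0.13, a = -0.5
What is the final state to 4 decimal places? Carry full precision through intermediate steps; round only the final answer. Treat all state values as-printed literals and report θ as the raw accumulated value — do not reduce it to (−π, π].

after step 1 (δ=0.06, a=2.3): (9.754542, -0.861747, 1.301094, 5.830000)
after step 2 (δ=0.44, a=2.9): (9.909879, -0.299822, 1.381819, 6.120000)
after step 3 (δ=-0.4, a=1.6): (10.024846, 0.301283, 1.305716, 6.280000)
after step 4 (δ=0.39, a=1.3): (10.189373, 0.907348, 1.381641, 6.410000)
after step 5 (δ=-0.13, a=-0.5): (10.309900, 1.536914, 1.356993, 6.360000)

(10.3099, 1.5369, 1.3570, 6.3600)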